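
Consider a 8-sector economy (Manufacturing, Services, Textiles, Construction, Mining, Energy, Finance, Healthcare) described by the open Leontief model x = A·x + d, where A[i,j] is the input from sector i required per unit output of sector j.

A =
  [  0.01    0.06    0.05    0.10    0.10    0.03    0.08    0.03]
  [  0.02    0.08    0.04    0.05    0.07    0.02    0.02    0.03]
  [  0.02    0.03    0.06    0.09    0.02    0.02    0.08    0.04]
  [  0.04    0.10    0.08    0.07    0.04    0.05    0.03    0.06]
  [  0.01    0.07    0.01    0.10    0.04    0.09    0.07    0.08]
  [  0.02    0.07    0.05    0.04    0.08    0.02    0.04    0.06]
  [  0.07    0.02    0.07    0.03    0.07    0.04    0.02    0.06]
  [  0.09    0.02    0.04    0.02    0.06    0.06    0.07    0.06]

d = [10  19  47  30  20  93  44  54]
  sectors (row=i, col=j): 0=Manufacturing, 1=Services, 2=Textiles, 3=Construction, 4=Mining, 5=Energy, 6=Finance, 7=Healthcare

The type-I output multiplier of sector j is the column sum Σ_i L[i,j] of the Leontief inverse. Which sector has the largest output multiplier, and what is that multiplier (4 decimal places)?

Construction (1.8437)

Form M = I − A:
  [  0.99   -0.06   -0.05   -0.10   -0.10   -0.03   -0.08   -0.03]
  [ -0.02    0.92   -0.04   -0.05   -0.07   -0.02   -0.02   -0.03]
  [ -0.02   -0.03    0.94   -0.09   -0.02   -0.02   -0.08   -0.04]
  [ -0.04   -0.10   -0.08    0.93   -0.04   -0.05   -0.03   -0.06]
  [ -0.01   -0.07   -0.01   -0.10    0.96   -0.09   -0.07   -0.08]
  [ -0.02   -0.07   -0.05   -0.04   -0.08    0.98   -0.04   -0.06]
  [ -0.07   -0.02   -0.07   -0.03   -0.07   -0.04    0.98   -0.06]
  [ -0.09   -0.02   -0.04   -0.02   -0.06   -0.06   -0.07    0.94]
Leontief inverse L = M⁻¹:
  [  1.0378    0.1068    0.0893    0.1495    0.1426    0.0658    0.1169    0.0737]
  [  0.0380    1.1143    0.0662    0.0860    0.1010    0.0445    0.0472    0.0595]
  [  0.0443    0.0638    1.0939    0.1268    0.0536    0.0453    0.1089    0.0725]
  [  0.0671    0.1462    0.1196    1.1189    0.0848    0.0813    0.0690    0.1001]
  [  0.0414    0.1171    0.0507    0.1440    1.0873    0.1238    0.1059    0.1236]
  [  0.0431    0.1064    0.0801    0.0801    0.1159    1.0490    0.0725    0.0947]
  [  0.0919    0.0557    0.1010    0.0733    0.1075    0.0686    1.0568    0.0947]
  [  0.1157    0.0582    0.0749    0.0651    0.1047    0.0909    0.1084    1.0984]
Total output x = L · d:
  x_0 = 1.0378·10 + 0.1068·19 + 0.0893·47 + 0.1495·30 + 0.1426·20 + 0.0658·93 + 0.1169·44 + 0.0737·54 = 39.1838
  x_1 = 0.0380·10 + 1.1143·19 + 0.0662·47 + 0.0860·30 + 0.1010·20 + 0.0445·93 + 0.0472·44 + 0.0595·54 = 38.6943
  x_2 = 0.0443·10 + 0.0638·19 + 1.0939·47 + 0.1268·30 + 0.0536·20 + 0.0453·93 + 0.1089·44 + 0.0725·54 = 70.8607
  x_3 = 0.0671·10 + 0.1462·19 + 0.1196·47 + 1.1189·30 + 0.0848·20 + 0.0813·93 + 0.0690·44 + 0.1001·54 = 60.3405
  x_4 = 0.0414·10 + 0.1171·19 + 0.0507·47 + 0.1440·30 + 1.0873·20 + 0.1238·93 + 0.1059·44 + 0.1236·54 = 53.9359
  x_5 = 0.0431·10 + 0.1064·19 + 0.0801·47 + 0.0801·30 + 0.1159·20 + 1.0490·93 + 0.0725·44 + 0.0947·54 = 116.8039
  x_6 = 0.0919·10 + 0.0557·19 + 0.1010·47 + 0.0733·30 + 0.1075·20 + 0.0686·93 + 1.0568·44 + 0.0947·54 = 69.0577
  x_7 = 0.1157·10 + 0.0582·19 + 0.0749·47 + 0.0651·30 + 0.1047·20 + 0.0909·93 + 0.1084·44 + 1.0984·54 = 82.3618
Output multipliers (column sums of L):
  Manufacturing: 1.4793
  Services: 1.7686
  Textiles: 1.6759
  Construction: 1.8437
  Mining: 1.7974
  Energy: 1.5691
  Finance: 1.6856
  Healthcare: 1.7172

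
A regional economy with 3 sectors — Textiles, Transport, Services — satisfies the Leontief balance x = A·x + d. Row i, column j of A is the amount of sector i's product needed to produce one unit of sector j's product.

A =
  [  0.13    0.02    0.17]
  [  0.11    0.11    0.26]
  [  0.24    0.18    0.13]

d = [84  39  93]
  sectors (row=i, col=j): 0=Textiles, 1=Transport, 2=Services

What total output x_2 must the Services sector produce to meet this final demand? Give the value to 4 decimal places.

165.5787

Form M = I − A:
  [  0.87   -0.02   -0.17]
  [ -0.11    0.89   -0.26]
  [ -0.24   -0.18    0.87]
Leontief inverse L = M⁻¹:
  [  1.2329    0.0813    0.2652]
  [  0.2679    1.2136    0.4150]
  [  0.3955    0.2735    1.3085]
Total output x = L · d:
  x_0 = 1.2329·84 + 0.0813·39 + 0.2652·93 = 131.3989
  x_1 = 0.2679·84 + 1.2136·39 + 0.4150·93 = 108.4318
  x_2 = 0.3955·84 + 0.2735·39 + 1.3085·93 = 165.5787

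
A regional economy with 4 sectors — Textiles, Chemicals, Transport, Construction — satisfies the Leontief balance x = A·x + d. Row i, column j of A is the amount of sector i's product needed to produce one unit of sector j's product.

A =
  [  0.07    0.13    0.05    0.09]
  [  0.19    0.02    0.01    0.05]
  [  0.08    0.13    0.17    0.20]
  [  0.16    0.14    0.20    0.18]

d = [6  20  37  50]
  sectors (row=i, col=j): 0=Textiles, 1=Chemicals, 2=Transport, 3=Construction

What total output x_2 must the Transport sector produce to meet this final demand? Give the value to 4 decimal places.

Form M = I − A:
  [  0.93   -0.13   -0.05   -0.09]
  [ -0.19    0.98   -0.01   -0.05]
  [ -0.08   -0.13    0.83   -0.20]
  [ -0.16   -0.14   -0.20    0.82]
Leontief inverse L = M⁻¹:
  [  1.1524    0.1913    0.1116    0.1654]
  [  0.2421    1.0745    0.0528    0.1050]
  [  0.2265    0.2549    1.3081    0.3595]
  [  0.3214    0.2830    0.3499    1.3574]
Total output x = L · d:
  x_0 = 1.1524·6 + 0.1913·20 + 0.1116·37 + 0.1654·50 = 23.1363
  x_1 = 0.2421·6 + 1.0745·20 + 0.0528·37 + 0.1050·50 = 30.1472
  x_2 = 0.2265·6 + 0.2549·20 + 1.3081·37 + 0.3595·50 = 72.8316
  x_3 = 0.3214·6 + 0.2830·20 + 0.3499·37 + 1.3574·50 = 88.4009

72.8316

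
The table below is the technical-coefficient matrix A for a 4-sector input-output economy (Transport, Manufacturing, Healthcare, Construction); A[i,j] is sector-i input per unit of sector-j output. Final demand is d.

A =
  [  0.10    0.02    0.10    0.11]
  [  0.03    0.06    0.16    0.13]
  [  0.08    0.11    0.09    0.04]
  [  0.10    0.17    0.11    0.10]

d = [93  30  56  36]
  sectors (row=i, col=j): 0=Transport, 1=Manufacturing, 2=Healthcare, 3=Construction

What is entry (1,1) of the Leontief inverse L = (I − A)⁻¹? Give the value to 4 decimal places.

L[1,1] = 1.1252

Form M = I − A:
  [  0.90   -0.02   -0.10   -0.11]
  [ -0.03    0.94   -0.16   -0.13]
  [ -0.08   -0.11    0.91   -0.04]
  [ -0.10   -0.17   -0.11    0.90]
Leontief inverse L = M⁻¹:
  [  1.1449    0.0712    0.1573    0.1572]
  [  0.0781    1.1252    0.2284    0.1822]
  [  0.1170    0.1528    1.1492    0.0874]
  [  0.1563    0.2391    0.2011    1.1737]
Total output x = L · d:
  x_0 = 1.1449·93 + 0.0712·30 + 0.1573·56 + 0.1572·36 = 123.0863
  x_1 = 0.0781·93 + 1.1252·30 + 0.2284·56 + 0.1822·36 = 60.3671
  x_2 = 0.1170·93 + 0.1528·30 + 1.1492·56 + 0.0874·36 = 82.9627
  x_3 = 0.1563·93 + 0.2391·30 + 0.2011·56 + 1.1737·36 = 75.2188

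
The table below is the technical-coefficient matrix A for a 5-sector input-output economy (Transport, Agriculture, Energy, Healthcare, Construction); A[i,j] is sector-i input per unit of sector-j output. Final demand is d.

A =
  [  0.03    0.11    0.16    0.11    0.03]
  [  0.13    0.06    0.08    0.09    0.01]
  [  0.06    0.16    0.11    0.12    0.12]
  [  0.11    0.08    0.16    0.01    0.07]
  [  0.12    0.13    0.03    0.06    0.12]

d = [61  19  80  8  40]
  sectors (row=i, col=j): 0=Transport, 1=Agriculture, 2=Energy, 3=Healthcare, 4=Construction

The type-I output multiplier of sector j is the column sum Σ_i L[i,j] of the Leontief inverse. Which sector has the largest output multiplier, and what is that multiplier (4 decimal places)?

Energy (1.9963)

Form M = I − A:
  [  0.97   -0.11   -0.16   -0.11   -0.03]
  [ -0.13    0.94   -0.08   -0.09   -0.01]
  [ -0.06   -0.16    0.89   -0.12   -0.12]
  [ -0.11   -0.08   -0.16    0.99   -0.07]
  [ -0.12   -0.13   -0.03   -0.06    0.88]
Leontief inverse L = M⁻¹:
  [  1.1041    0.1992    0.2511    0.1766    0.0882]
  [  0.1852    1.1331    0.1633    0.1466    0.0531]
  [  0.1579    0.2694    1.2188    0.2013    0.1907]
  [  0.1770    0.1725    0.2463    1.0830    0.1277]
  [  0.1954    0.2155    0.1167    0.1264    1.1714]
Total output x = L · d:
  x_0 = 1.1041·61 + 0.1992·19 + 0.2511·80 + 0.1766·8 + 0.0882·40 = 96.1617
  x_1 = 0.1852·61 + 1.1331·19 + 0.1633·80 + 0.1466·8 + 0.0531·40 = 49.1836
  x_2 = 0.1579·61 + 0.2694·19 + 1.2188·80 + 0.2013·8 + 0.1907·40 = 121.4961
  x_3 = 0.1770·61 + 0.1725·19 + 0.2463·80 + 1.0830·8 + 0.1277·40 = 47.5526
  x_4 = 0.1954·61 + 0.2155·19 + 0.1167·80 + 0.1264·8 + 1.1714·40 = 73.2174
Output multipliers (column sums of L):
  Transport: 1.8195
  Agriculture: 1.9897
  Energy: 1.9963
  Healthcare: 1.7340
  Construction: 1.6311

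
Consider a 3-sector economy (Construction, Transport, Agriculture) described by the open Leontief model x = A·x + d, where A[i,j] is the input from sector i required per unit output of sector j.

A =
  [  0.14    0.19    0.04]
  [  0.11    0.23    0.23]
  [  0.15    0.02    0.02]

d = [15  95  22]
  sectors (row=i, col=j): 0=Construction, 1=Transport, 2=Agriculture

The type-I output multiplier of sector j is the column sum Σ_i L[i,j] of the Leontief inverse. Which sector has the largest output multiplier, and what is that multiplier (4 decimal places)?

Form M = I − A:
  [  0.86   -0.19   -0.04]
  [ -0.11    0.77   -0.23]
  [ -0.15   -0.02    0.98]
Leontief inverse L = M⁻¹:
  [  1.2230    0.3049    0.1215]
  [  0.2320    1.3645    0.3297]
  [  0.1919    0.0745    1.0457]
Total output x = L · d:
  x_0 = 1.2230·15 + 0.3049·95 + 0.1215·22 = 49.9857
  x_1 = 0.2320·15 + 1.3645·95 + 0.3297·22 = 140.3640
  x_2 = 0.1919·15 + 0.0745·95 + 1.0457·22 = 32.9644
Output multipliers (column sums of L):
  Construction: 1.6469
  Transport: 1.7440
  Agriculture: 1.4969

Transport (1.7440)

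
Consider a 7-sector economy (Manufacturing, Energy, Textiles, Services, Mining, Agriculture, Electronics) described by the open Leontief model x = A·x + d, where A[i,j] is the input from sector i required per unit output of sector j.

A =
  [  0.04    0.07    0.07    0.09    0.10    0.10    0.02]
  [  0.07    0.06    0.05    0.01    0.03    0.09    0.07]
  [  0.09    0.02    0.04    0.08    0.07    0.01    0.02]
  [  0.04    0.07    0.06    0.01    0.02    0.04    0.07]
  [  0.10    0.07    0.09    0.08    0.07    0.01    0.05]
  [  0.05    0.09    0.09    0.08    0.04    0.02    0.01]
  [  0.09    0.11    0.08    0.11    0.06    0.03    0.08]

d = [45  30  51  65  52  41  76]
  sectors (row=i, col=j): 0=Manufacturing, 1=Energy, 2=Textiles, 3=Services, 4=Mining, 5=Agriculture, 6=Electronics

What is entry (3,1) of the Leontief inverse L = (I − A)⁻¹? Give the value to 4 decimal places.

Form M = I − A:
  [  0.96   -0.07   -0.07   -0.09   -0.10   -0.10   -0.02]
  [ -0.07    0.94   -0.05   -0.01   -0.03   -0.09   -0.07]
  [ -0.09   -0.02    0.96   -0.08   -0.07   -0.01   -0.02]
  [ -0.04   -0.07   -0.06    0.99   -0.02   -0.04   -0.07]
  [ -0.10   -0.07   -0.09   -0.08    0.93   -0.01   -0.05]
  [ -0.05   -0.09   -0.09   -0.08   -0.04    0.98   -0.01]
  [ -0.09   -0.11   -0.08   -0.11   -0.06   -0.03    0.92]
Leontief inverse L = M⁻¹:
  [  1.0955    0.1247    0.1257    0.1396    0.1436    0.1334    0.0559]
  [  0.1144    1.1065    0.0952    0.0554    0.0678    0.1202    0.0980]
  [  0.1270    0.0575    1.0781    0.1156    0.1036    0.0364    0.0454]
  [  0.0778    0.1068    0.0953    1.0458    0.0504    0.0648    0.0949]
  [  0.1547    0.1222    0.1423    0.1306    1.1170    0.0478    0.0869]
  [  0.0923    0.1287    0.1292    0.1152    0.0739    1.0496    0.0388]
  [  0.1543    0.1744    0.1423    0.1676    0.1125    0.0757    1.1264]
Total output x = L · d:
  x_0 = 1.0955·45 + 0.1247·30 + 0.1257·51 + 0.1396·65 + 0.1436·52 + 0.1334·41 + 0.0559·76 = 85.7119
  x_1 = 0.1144·45 + 1.1065·30 + 0.0952·51 + 0.0554·65 + 0.0678·52 + 0.1202·41 + 0.0980·76 = 62.7017
  x_2 = 0.1270·45 + 0.0575·30 + 1.0781·51 + 0.1156·65 + 0.1036·52 + 0.0364·41 + 0.0454·76 = 80.2701
  x_3 = 0.0778·45 + 0.1068·30 + 0.0953·51 + 1.0458·65 + 0.0504·52 + 0.0648·41 + 0.0949·76 = 92.0336
  x_4 = 0.1547·45 + 0.1222·30 + 0.1423·51 + 0.1306·65 + 1.1170·52 + 0.0478·41 + 0.0869·76 = 93.0224
  x_5 = 0.0923·45 + 0.1287·30 + 0.1292·51 + 0.1152·65 + 0.0739·52 + 1.0496·41 + 0.0388·76 = 71.9240
  x_6 = 0.1543·45 + 0.1744·30 + 0.1423·51 + 0.1676·65 + 0.1125·52 + 0.0757·41 + 1.1264·76 = 124.8866

L[3,1] = 0.1068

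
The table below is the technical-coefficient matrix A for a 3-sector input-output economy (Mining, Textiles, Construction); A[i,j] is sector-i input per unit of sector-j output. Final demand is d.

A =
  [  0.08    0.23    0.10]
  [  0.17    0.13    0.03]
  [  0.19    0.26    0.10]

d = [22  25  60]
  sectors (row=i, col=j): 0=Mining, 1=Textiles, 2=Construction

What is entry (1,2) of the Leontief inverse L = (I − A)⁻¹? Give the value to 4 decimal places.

Form M = I − A:
  [  0.92   -0.23   -0.10]
  [ -0.17    0.87   -0.03]
  [ -0.19   -0.26    0.90]
Leontief inverse L = M⁻¹:
  [  1.1822    0.3553    0.1432]
  [  0.2420    1.2337    0.0680]
  [  0.3195    0.4314    1.1610]
Total output x = L · d:
  x_0 = 1.1822·22 + 0.3553·25 + 0.1432·60 = 43.4832
  x_1 = 0.2420·22 + 1.2337·25 + 0.0680·60 = 40.2487
  x_2 = 0.3195·22 + 0.4314·25 + 1.1610·60 = 87.4739

L[1,2] = 0.0680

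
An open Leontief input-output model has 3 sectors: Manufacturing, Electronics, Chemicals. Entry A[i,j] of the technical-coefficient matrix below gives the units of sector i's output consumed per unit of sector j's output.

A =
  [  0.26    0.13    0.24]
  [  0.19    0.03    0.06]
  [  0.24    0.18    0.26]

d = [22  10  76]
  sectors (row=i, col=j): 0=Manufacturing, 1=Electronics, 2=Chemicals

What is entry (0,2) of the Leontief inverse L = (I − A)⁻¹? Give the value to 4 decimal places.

Form M = I − A:
  [  0.74   -0.13   -0.24]
  [ -0.19    0.97   -0.06]
  [ -0.24   -0.18    0.74]
Leontief inverse L = M⁻¹:
  [  1.6107    0.3176    0.5481]
  [  0.3531    1.1163    0.2050]
  [  0.6083    0.3745    1.5790]
Total output x = L · d:
  x_0 = 1.6107·22 + 0.3176·10 + 0.5481·76 = 80.2679
  x_1 = 0.3531·22 + 1.1163·10 + 0.2050·76 = 34.5142
  x_2 = 0.6083·22 + 0.3745·10 + 1.5790·76 = 137.1309

L[0,2] = 0.5481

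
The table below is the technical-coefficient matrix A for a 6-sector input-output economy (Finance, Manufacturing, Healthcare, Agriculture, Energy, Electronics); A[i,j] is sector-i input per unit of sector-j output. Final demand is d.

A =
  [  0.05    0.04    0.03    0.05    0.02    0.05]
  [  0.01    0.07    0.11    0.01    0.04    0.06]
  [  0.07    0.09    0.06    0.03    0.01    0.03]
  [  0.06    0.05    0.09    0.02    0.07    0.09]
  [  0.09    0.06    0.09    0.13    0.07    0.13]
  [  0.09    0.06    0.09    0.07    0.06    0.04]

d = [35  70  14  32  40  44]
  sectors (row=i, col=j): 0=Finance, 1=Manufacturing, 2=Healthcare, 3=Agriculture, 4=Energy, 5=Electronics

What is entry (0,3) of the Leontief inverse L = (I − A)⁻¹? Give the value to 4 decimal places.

Form M = I − A:
  [  0.95   -0.04   -0.03   -0.05   -0.02   -0.05]
  [ -0.01    0.93   -0.11   -0.01   -0.04   -0.06]
  [ -0.07   -0.09    0.94   -0.03   -0.01   -0.03]
  [ -0.06   -0.05   -0.09    0.98   -0.07   -0.09]
  [ -0.09   -0.06   -0.09   -0.13    0.93   -0.13]
  [ -0.09   -0.06   -0.09   -0.07   -0.06    0.96]
Leontief inverse L = M⁻¹:
  [  1.0721    0.0624    0.0584    0.0671    0.0361    0.0727]
  [  0.0381    1.1021    0.1470    0.0315    0.0577    0.0862]
  [  0.0923    0.1174    1.0926    0.0466    0.0258    0.0542]
  [  0.0983    0.0881    0.1353    1.0520    0.0947    0.1263]
  [  0.1468    0.1147    0.1589    0.1741    1.1102    0.1864]
  [  0.1279    0.0993    0.1369    0.1002    0.0857    1.0798]
Total output x = L · d:
  x_0 = 1.0721·35 + 0.0624·70 + 0.0584·14 + 0.0671·32 + 0.0361·40 + 0.0727·44 = 49.5025
  x_1 = 0.0381·35 + 1.1021·70 + 0.1470·14 + 0.0315·32 + 0.0577·40 + 0.0862·44 = 87.6495
  x_2 = 0.0923·35 + 0.1174·70 + 1.0926·14 + 0.0466·32 + 0.0258·40 + 0.0542·44 = 31.6485
  x_3 = 0.0983·35 + 0.0881·70 + 0.1353·14 + 1.0520·32 + 0.0947·40 + 0.1263·44 = 54.5158
  x_4 = 0.1468·35 + 0.1147·70 + 0.1589·14 + 0.1741·32 + 1.1102·40 + 0.1864·44 = 73.5739
  x_5 = 0.1279·35 + 0.0993·70 + 0.1369·14 + 0.1002·32 + 0.0857·40 + 1.0798·44 = 67.4928

L[0,3] = 0.0671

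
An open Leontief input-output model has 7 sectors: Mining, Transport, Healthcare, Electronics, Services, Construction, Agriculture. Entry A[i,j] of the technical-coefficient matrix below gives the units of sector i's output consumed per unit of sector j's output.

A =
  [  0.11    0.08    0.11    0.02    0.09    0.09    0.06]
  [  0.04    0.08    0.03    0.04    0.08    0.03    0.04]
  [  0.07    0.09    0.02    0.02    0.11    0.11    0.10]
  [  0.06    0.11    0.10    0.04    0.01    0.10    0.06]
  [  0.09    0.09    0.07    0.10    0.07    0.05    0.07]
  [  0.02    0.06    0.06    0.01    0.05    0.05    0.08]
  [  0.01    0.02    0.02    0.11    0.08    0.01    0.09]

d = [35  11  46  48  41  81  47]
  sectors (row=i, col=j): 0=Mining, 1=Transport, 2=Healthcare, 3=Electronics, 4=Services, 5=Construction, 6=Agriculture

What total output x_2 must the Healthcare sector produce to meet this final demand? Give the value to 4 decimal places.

86.2297

Form M = I − A:
  [  0.89   -0.08   -0.11   -0.02   -0.09   -0.09   -0.06]
  [ -0.04    0.92   -0.03   -0.04   -0.08   -0.03   -0.04]
  [ -0.07   -0.09    0.98   -0.02   -0.11   -0.11   -0.10]
  [ -0.06   -0.11   -0.10    0.96   -0.01   -0.10   -0.06]
  [ -0.09   -0.09   -0.07   -0.10    0.93   -0.05   -0.07]
  [ -0.02   -0.06   -0.06   -0.01   -0.05    0.95   -0.08]
  [ -0.01   -0.02   -0.02   -0.11   -0.08   -0.01    0.91]
Leontief inverse L = M⁻¹:
  [  1.1701    0.1554    0.1671    0.0685    0.1668    0.1525    0.1331]
  [  0.0755    1.1266    0.0648    0.0727    0.1232    0.0652    0.0816]
  [  0.1190    0.1545    1.0712    0.0699    0.1749    0.1585    0.1644]
  [  0.1035    0.1712    0.1435    1.0767    0.0717    0.1502    0.1198]
  [  0.1465    0.1645    0.1275    0.1481    1.1381    0.1108    0.1379]
  [  0.0493    0.1002    0.0882    0.0420    0.0929    1.0813    0.1223]
  [  0.0431    0.0661    0.0563    0.1475    0.1181    0.0464    1.1337]
Total output x = L · d:
  x_0 = 1.1701·35 + 0.1554·11 + 0.1671·46 + 0.0685·48 + 0.1668·41 + 0.1525·81 + 0.1331·47 = 79.0838
  x_1 = 0.0755·35 + 1.1266·11 + 0.0648·46 + 0.0727·48 + 0.1232·41 + 0.0652·81 + 0.0816·47 = 35.6811
  x_2 = 0.1190·35 + 0.1545·11 + 1.0712·46 + 0.0699·48 + 0.1749·41 + 0.1585·81 + 0.1644·47 = 86.2297
  x_3 = 0.1035·35 + 0.1712·11 + 0.1435·46 + 1.0767·48 + 0.0717·41 + 0.1502·81 + 0.1198·47 = 84.5266
  x_4 = 0.1465·35 + 0.1645·11 + 0.1275·46 + 0.1481·48 + 1.1381·41 + 0.1108·81 + 0.1379·47 = 82.0273
  x_5 = 0.0493·35 + 0.1002·11 + 0.0882·46 + 0.0420·48 + 0.0929·41 + 1.0813·81 + 0.1223·47 = 106.0486
  x_6 = 0.0431·35 + 0.0661·11 + 0.0563·46 + 0.1475·48 + 0.1181·41 + 0.0464·81 + 1.1337·47 = 73.7908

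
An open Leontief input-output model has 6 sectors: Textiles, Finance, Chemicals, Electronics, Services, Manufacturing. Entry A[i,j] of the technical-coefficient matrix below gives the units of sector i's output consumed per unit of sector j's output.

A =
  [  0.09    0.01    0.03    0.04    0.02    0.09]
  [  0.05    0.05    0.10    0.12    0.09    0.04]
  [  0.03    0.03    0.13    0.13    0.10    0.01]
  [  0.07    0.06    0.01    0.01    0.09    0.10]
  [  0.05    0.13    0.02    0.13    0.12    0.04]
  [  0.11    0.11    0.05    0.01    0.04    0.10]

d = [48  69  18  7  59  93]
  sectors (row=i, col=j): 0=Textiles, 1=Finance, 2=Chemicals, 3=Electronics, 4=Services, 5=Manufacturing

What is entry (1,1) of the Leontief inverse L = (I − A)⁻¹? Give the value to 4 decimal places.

Form M = I − A:
  [  0.91   -0.01   -0.03   -0.04   -0.02   -0.09]
  [ -0.05    0.95   -0.10   -0.12   -0.09   -0.04]
  [ -0.03   -0.03    0.87   -0.13   -0.10   -0.01]
  [ -0.07   -0.06   -0.01    0.99   -0.09   -0.10]
  [ -0.05   -0.13   -0.02   -0.13    0.88   -0.04]
  [ -0.11   -0.11   -0.05   -0.01   -0.04    0.90]
Leontief inverse L = M⁻¹:
  [  1.1253    0.0385    0.0522    0.0645    0.0477    0.1241]
  [  0.0975    1.1002    0.1403    0.1766    0.1527    0.0866]
  [  0.0726    0.0781    1.1698    0.1881    0.1642    0.0519]
  [  0.1117    0.1028    0.0387    1.0508    0.1312    0.1388]
  [  0.1037    0.1886    0.0602    0.1920    1.1887    0.0936]
  [  0.1593    0.1530    0.0916    0.0601    0.0879    1.1455]
Total output x = L · d:
  x_0 = 1.1253·48 + 0.0385·69 + 0.0522·18 + 0.0645·7 + 0.0477·59 + 0.1241·93 = 72.4150
  x_1 = 0.0975·48 + 1.1002·69 + 0.1403·18 + 0.1766·7 + 0.1527·59 + 0.0866·93 = 101.4197
  x_2 = 0.0726·48 + 0.0781·69 + 1.1698·18 + 0.1881·7 + 0.1642·59 + 0.0519·93 = 45.7603
  x_3 = 0.1117·48 + 0.1028·69 + 0.0387·18 + 1.0508·7 + 0.1312·59 + 0.1388·93 = 41.1561
  x_4 = 0.1037·48 + 0.1886·69 + 0.0602·18 + 0.1920·7 + 1.1887·59 + 0.0936·93 = 99.2619
  x_5 = 0.1593·48 + 0.1530·69 + 0.0916·18 + 0.0601·7 + 0.0879·59 + 1.1455·93 = 131.9910

L[1,1] = 1.1002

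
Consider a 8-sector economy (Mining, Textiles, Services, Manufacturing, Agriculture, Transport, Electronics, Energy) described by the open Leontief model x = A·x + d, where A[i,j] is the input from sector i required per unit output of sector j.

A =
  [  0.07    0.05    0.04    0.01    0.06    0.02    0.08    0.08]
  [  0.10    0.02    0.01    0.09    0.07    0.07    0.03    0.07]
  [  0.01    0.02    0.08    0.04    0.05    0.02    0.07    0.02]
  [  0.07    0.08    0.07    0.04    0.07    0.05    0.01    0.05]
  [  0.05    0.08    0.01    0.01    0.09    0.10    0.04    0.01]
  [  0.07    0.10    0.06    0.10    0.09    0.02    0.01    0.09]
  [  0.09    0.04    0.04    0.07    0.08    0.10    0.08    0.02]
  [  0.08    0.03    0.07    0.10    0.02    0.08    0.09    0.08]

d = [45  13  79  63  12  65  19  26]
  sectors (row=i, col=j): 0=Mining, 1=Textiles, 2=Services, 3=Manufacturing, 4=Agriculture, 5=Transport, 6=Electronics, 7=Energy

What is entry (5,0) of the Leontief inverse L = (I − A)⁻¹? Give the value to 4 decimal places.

Form M = I − A:
  [  0.93   -0.05   -0.04   -0.01   -0.06   -0.02   -0.08   -0.08]
  [ -0.10    0.98   -0.01   -0.09   -0.07   -0.07   -0.03   -0.07]
  [ -0.01   -0.02    0.92   -0.04   -0.05   -0.02   -0.07   -0.02]
  [ -0.07   -0.08   -0.07    0.96   -0.07   -0.05   -0.01   -0.05]
  [ -0.05   -0.08   -0.01   -0.01    0.91   -0.10   -0.04   -0.01]
  [ -0.07   -0.10   -0.06   -0.10   -0.09    0.98   -0.01   -0.09]
  [ -0.09   -0.04   -0.04   -0.07   -0.08   -0.10    0.92   -0.02]
  [ -0.08   -0.03   -0.07   -0.10   -0.02   -0.08   -0.09    0.92]
Leontief inverse L = M⁻¹:
  [  1.1225    0.0875    0.0737    0.0525    0.1089    0.0668    0.1238    0.1191]
  [  0.1585    1.0694    0.0499    0.1351    0.1264    0.1174    0.0722    0.1180]
  [  0.0444    0.0485    1.1067    0.0693    0.0877    0.0531    0.0991    0.0437]
  [  0.1221    0.1212    0.1057    1.0830    0.1222    0.0937    0.0498    0.0926]
  [  0.1008    0.1224    0.0382    0.0513    1.1425    0.1422    0.0723    0.0496]
  [  0.1360    0.1507    0.1044    0.1528    0.1528    1.0771    0.0586    0.1422]
  [  0.1547    0.0952    0.0829    0.1209    0.1471    0.1535    1.1261    0.0702]
  [  0.1486    0.0844    0.1218    0.1582    0.0861    0.1356    0.1429    1.1349]
Total output x = L · d:
  x_0 = 1.1225·45 + 0.0875·13 + 0.0737·79 + 0.0525·63 + 0.1089·12 + 0.0668·65 + 0.1238·19 + 0.1191·26 = 71.8820
  x_1 = 0.1585·45 + 1.0694·13 + 0.0499·79 + 0.1351·63 + 0.1264·12 + 0.1174·65 + 0.0722·19 + 0.1180·26 = 47.0813
  x_2 = 0.0444·45 + 0.0485·13 + 1.1067·79 + 0.0693·63 + 0.0877·12 + 0.0531·65 + 0.0991·19 + 0.0437·26 = 101.9519
  x_3 = 0.1221·45 + 0.1212·13 + 0.1057·79 + 1.0830·63 + 0.1222·12 + 0.0937·65 + 0.0498·19 + 0.0926·26 = 94.5519
  x_4 = 0.1008·45 + 0.1224·13 + 0.0382·79 + 0.0513·63 + 1.1425·12 + 0.1422·65 + 0.0723·19 + 0.0496·26 = 37.9930
  x_5 = 0.1360·45 + 0.1507·13 + 0.1044·79 + 0.1528·63 + 0.1528·12 + 1.0771·65 + 0.0586·19 + 0.1422·26 = 102.6063
  x_6 = 0.1547·45 + 0.0952·13 + 0.0829·79 + 0.1209·63 + 0.1471·12 + 0.1535·65 + 1.1261·19 + 0.0702·26 = 57.3241
  x_7 = 0.1486·45 + 0.0844·13 + 0.1218·79 + 0.1582·63 + 0.0861·12 + 0.1356·65 + 0.1429·19 + 1.1349·26 = 69.4373

L[5,0] = 0.1360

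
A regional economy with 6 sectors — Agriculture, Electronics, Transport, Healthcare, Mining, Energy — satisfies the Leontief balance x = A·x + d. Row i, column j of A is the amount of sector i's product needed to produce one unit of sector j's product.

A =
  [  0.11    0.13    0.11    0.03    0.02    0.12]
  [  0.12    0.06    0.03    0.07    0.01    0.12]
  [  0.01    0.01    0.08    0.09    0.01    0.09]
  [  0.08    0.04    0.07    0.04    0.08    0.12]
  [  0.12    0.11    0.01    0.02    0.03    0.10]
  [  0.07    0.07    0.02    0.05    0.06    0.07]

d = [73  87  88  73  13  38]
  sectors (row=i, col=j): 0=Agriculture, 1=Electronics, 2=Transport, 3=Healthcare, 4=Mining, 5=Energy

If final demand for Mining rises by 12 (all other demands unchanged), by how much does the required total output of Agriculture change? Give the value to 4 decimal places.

Form M = I − A:
  [  0.89   -0.13   -0.11   -0.03   -0.02   -0.12]
  [ -0.12    0.94   -0.03   -0.07   -0.01   -0.12]
  [ -0.01   -0.01    0.92   -0.09   -0.01   -0.09]
  [ -0.08   -0.04   -0.07    0.96   -0.08   -0.12]
  [ -0.12   -0.11   -0.01   -0.02    0.97   -0.10]
  [ -0.07   -0.07   -0.02   -0.05   -0.06    0.93]
Leontief inverse L = M⁻¹:
  [  1.1805    0.1892    0.1582    0.0773    0.0471    0.2071]
  [  0.1800    1.1124    0.0703    0.1040    0.0363    0.1909]
  [  0.0424    0.0362    1.1052    0.1153    0.0305    0.1353]
  [  0.1395    0.0927    0.1068    1.0749    0.1054    0.1903]
  [  0.1824    0.1636    0.0463    0.0527    1.0517    0.1690]
  [  0.1226    0.1143    0.0497    0.0773    0.0804    1.1293]
Total output x = L · d:
  x_0 = 1.1805·73 + 0.1892·87 + 0.1582·88 + 0.0773·73 + 0.0471·13 + 0.2071·38 = 130.6750
  x_1 = 0.1800·73 + 1.1124·87 + 0.0703·88 + 0.1040·73 + 0.0363·13 + 0.1909·38 = 131.4189
  x_2 = 0.0424·73 + 0.0362·87 + 1.1052·88 + 0.1153·73 + 0.0305·13 + 0.1353·38 = 117.4546
  x_3 = 0.1395·73 + 0.0927·87 + 0.1068·88 + 1.0749·73 + 0.1054·13 + 0.1903·38 = 114.7095
  x_4 = 0.1824·73 + 0.1636·87 + 0.0463·88 + 0.0527·73 + 1.0517·13 + 0.1690·38 = 55.5591
  x_5 = 0.1226·73 + 0.1143·87 + 0.0497·88 + 0.0773·73 + 0.0804·13 + 1.1293·38 = 72.8653
Δx_0 = L[0,4] · Δd_4 = 0.0471 · 12 = 0.5652

0.5652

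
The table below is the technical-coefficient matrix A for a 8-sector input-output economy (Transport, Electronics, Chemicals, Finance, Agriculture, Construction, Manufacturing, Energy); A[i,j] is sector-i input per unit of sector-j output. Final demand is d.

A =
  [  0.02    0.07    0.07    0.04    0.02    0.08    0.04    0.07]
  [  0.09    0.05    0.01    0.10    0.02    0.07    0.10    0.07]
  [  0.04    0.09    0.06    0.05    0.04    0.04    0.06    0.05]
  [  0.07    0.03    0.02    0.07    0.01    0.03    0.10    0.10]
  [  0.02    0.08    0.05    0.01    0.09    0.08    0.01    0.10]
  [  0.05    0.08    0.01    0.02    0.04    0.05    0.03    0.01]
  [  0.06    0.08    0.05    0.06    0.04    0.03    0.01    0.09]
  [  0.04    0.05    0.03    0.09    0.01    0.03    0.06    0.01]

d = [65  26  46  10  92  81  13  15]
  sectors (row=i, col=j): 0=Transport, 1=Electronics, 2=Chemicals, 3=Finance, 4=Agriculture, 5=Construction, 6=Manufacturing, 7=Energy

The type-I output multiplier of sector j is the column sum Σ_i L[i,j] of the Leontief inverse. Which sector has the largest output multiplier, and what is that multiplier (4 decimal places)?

Electronics (1.8759)

Form M = I − A:
  [  0.98   -0.07   -0.07   -0.04   -0.02   -0.08   -0.04   -0.07]
  [ -0.09    0.95   -0.01   -0.10   -0.02   -0.07   -0.10   -0.07]
  [ -0.04   -0.09    0.94   -0.05   -0.04   -0.04   -0.06   -0.05]
  [ -0.07   -0.03   -0.02    0.93   -0.01   -0.03   -0.10   -0.10]
  [ -0.02   -0.08   -0.05   -0.01    0.91   -0.08   -0.01   -0.10]
  [ -0.05   -0.08   -0.01   -0.02   -0.04    0.95   -0.03   -0.01]
  [ -0.06   -0.08   -0.05   -0.06   -0.04   -0.03    0.99   -0.09]
  [ -0.04   -0.05   -0.03   -0.09   -0.01   -0.03   -0.06    0.99]
Leontief inverse L = M⁻¹:
  [  1.0563    0.1144    0.0926    0.0811    0.0403    0.1131    0.0784    0.1080]
  [  0.1342    1.1029    0.0401    0.1507    0.0433    0.1112    0.1458    0.1235]
  [  0.0790    0.1370    1.0858    0.0946    0.0624    0.0769    0.1012    0.0959]
  [  0.1065    0.0744    0.0466    1.1148    0.0287    0.0629    0.1382    0.1438]
  [  0.0560    0.1282    0.0743    0.0514    1.1157    0.1188    0.0483    0.1403]
  [  0.0761    0.1121    0.0267    0.0482    0.0562    1.0778    0.0566    0.0412]
  [  0.0963    0.1236    0.0748    0.1042    0.0599    0.0661    1.0522    0.1322]
  [  0.0702    0.0834    0.0490    0.1234    0.0249    0.0561    0.0921    1.0474]
Total output x = L · d:
  x_0 = 1.0563·65 + 0.1144·26 + 0.0926·46 + 0.0811·10 + 0.0403·92 + 0.1131·81 + 0.0784·13 + 0.1080·15 = 92.2088
  x_1 = 0.1342·65 + 1.1029·26 + 0.0401·46 + 0.1507·10 + 0.0433·92 + 0.1112·81 + 0.1458·13 + 0.1235·15 = 57.4802
  x_2 = 0.0790·65 + 0.1370·26 + 1.0858·46 + 0.0946·10 + 0.0624·92 + 0.0769·81 + 0.1012·13 + 0.0959·15 = 74.3105
  x_3 = 0.1065·65 + 0.0744·26 + 0.0466·46 + 1.1148·10 + 0.0287·92 + 0.0629·81 + 0.1382·13 + 0.1438·15 = 33.8388
  x_4 = 0.0560·65 + 0.1282·26 + 0.0743·46 + 0.0514·10 + 1.1157·92 + 0.1188·81 + 0.0483·13 + 0.1403·15 = 125.8999
  x_5 = 0.0761·65 + 0.1121·26 + 0.0267·46 + 0.0482·10 + 0.0562·92 + 1.0778·81 + 0.0566·13 + 0.0412·15 = 103.3881
  x_6 = 0.0963·65 + 0.1236·26 + 0.0748·46 + 0.1042·10 + 0.0599·92 + 0.0661·81 + 1.0522·13 + 0.1322·15 = 40.4761
  x_7 = 0.0702·65 + 0.0834·26 + 0.0490·46 + 0.1234·10 + 0.0249·92 + 0.0561·81 + 0.0921·13 + 1.0474·15 = 33.9660
Output multipliers (column sums of L):
  Transport: 1.6745
  Electronics: 1.8759
  Chemicals: 1.4897
  Finance: 1.7685
  Agriculture: 1.4312
  Construction: 1.6829
  Manufacturing: 1.7127
  Energy: 1.8323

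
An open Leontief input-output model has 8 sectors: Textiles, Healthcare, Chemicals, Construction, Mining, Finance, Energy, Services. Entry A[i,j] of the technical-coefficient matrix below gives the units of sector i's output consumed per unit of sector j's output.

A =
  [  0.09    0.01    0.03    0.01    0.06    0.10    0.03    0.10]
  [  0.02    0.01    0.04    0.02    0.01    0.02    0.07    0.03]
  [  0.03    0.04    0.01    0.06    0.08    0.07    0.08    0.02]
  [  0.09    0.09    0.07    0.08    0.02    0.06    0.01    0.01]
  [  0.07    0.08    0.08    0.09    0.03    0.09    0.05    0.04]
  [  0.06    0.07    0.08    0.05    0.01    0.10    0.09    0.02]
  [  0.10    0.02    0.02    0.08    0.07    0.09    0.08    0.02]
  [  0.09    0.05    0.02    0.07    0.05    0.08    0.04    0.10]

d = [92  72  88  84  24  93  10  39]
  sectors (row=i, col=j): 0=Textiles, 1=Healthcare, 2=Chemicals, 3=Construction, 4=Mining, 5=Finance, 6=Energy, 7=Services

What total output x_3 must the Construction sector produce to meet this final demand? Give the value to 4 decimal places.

Form M = I − A:
  [  0.91   -0.01   -0.03   -0.01   -0.06   -0.10   -0.03   -0.10]
  [ -0.02    0.99   -0.04   -0.02   -0.01   -0.02   -0.07   -0.03]
  [ -0.03   -0.04    0.99   -0.06   -0.08   -0.07   -0.08   -0.02]
  [ -0.09   -0.09   -0.07    0.92   -0.02   -0.06   -0.01   -0.01]
  [ -0.07   -0.08   -0.08   -0.09    0.97   -0.09   -0.05   -0.04]
  [ -0.06   -0.07   -0.08   -0.05   -0.01    0.90   -0.09   -0.02]
  [ -0.10   -0.02   -0.02   -0.08   -0.07   -0.09    0.92   -0.02]
  [ -0.09   -0.05   -0.02   -0.07   -0.05   -0.08   -0.04    0.90]
Leontief inverse L = M⁻¹:
  [  1.1475    0.0469    0.0657    0.0530    0.0923    0.1664    0.0747    0.1406]
  [  0.0492    1.0270    0.0554    0.0437    0.0288    0.0518    0.0937    0.0459]
  [  0.0804    0.0745    1.0448    0.1018    0.1064    0.1254    0.1203    0.0459]
  [  0.1371    0.1220    0.1029    1.1161    0.0481    0.1137    0.0503    0.0398]
  [  0.1319    0.1223    0.1215    0.1397    1.0662    0.1598    0.1026    0.0762]
  [  0.1164    0.1059    0.1162    0.0950    0.0447    1.1649    0.1416    0.0511]
  [  0.1643    0.0613    0.0619    0.1285    0.1045    0.1612    1.1277    0.0564]
  [  0.1549    0.0918    0.0607    0.1187    0.0848    0.1507    0.0877    1.1431]
Total output x = L · d:
  x_0 = 1.1475·92 + 0.0469·72 + 0.0657·88 + 0.0530·84 + 0.0923·24 + 0.1664·93 + 0.0747·10 + 0.1406·39 = 143.1026
  x_1 = 0.0492·92 + 1.0270·72 + 0.0554·88 + 0.0437·84 + 0.0288·24 + 0.0518·93 + 0.0937·10 + 0.0459·39 = 95.2614
  x_2 = 0.0804·92 + 0.0745·72 + 1.0448·88 + 0.1018·84 + 0.1064·24 + 0.1254·93 + 0.1203·10 + 0.0459·39 = 130.4619
  x_3 = 0.1371·92 + 0.1220·72 + 0.1029·88 + 1.1161·84 + 0.0481·24 + 0.1137·93 + 0.0503·10 + 0.0398·39 = 137.9867
  x_4 = 0.1319·92 + 0.1223·72 + 0.1215·88 + 0.1397·84 + 1.0662·24 + 0.1598·93 + 0.1026·10 + 0.0762·39 = 87.8163
  x_5 = 0.1164·92 + 0.1059·72 + 0.1162·88 + 0.0950·84 + 0.0447·24 + 1.1649·93 + 0.1416·10 + 0.0511·39 = 149.3666
  x_6 = 0.1643·92 + 0.0613·72 + 0.0619·88 + 0.1285·84 + 0.1045·24 + 0.1612·93 + 1.1277·10 + 0.0564·39 = 66.7474
  x_7 = 0.1549·92 + 0.0918·72 + 0.0607·88 + 0.1187·84 + 0.0848·24 + 0.1507·93 + 0.0877·10 + 1.1431·39 = 97.6896

137.9867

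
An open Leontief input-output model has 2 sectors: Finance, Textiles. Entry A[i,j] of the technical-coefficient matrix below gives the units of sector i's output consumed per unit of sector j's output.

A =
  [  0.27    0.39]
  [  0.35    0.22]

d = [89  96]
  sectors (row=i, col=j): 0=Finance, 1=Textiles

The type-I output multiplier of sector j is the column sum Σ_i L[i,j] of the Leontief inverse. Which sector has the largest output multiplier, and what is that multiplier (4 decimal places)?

Form M = I − A:
  [  0.73   -0.39]
  [ -0.35    0.78]
Leontief inverse L = M⁻¹:
  [  1.8018    0.9009]
  [  0.8085    1.6863]
Total output x = L · d:
  x_0 = 1.8018·89 + 0.9009·96 = 246.8468
  x_1 = 0.8085·89 + 1.6863·96 = 233.8415
Output multipliers (column sums of L):
  Finance: 2.6103
  Textiles: 2.5872

Finance (2.6103)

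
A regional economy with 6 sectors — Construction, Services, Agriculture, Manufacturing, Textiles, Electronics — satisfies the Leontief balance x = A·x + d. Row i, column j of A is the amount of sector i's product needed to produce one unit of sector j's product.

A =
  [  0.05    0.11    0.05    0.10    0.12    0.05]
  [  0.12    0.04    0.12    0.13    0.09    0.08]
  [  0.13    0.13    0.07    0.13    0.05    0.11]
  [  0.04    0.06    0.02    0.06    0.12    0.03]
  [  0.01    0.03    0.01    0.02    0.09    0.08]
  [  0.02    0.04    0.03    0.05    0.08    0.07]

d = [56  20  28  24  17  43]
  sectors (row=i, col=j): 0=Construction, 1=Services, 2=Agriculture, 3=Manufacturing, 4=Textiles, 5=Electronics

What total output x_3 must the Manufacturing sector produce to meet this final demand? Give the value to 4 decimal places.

38.7945

Form M = I − A:
  [  0.95   -0.11   -0.05   -0.10   -0.12   -0.05]
  [ -0.12    0.96   -0.12   -0.13   -0.09   -0.08]
  [ -0.13   -0.13    0.93   -0.13   -0.05   -0.11]
  [ -0.04   -0.06   -0.02    0.94   -0.12   -0.03]
  [ -0.01   -0.03   -0.01   -0.02    0.91   -0.08]
  [ -0.02   -0.04   -0.03   -0.05   -0.08    0.93]
Leontief inverse L = M⁻¹:
  [  1.0957    0.1580    0.0882    0.1603    0.1953    0.1049]
  [  0.1761    1.1087    0.1636    0.2064    0.1820    0.1465]
  [  0.1935    0.2001    1.1236    0.2165    0.1515    0.1805]
  [  0.0666    0.0900    0.0428    1.0964    0.1705    0.0664]
  [  0.0252    0.0483    0.0240    0.0422    1.1232    0.1063]
  [  0.0431    0.0665    0.0495    0.0819    0.1227    1.1024]
Total output x = L · d:
  x_0 = 1.0957·56 + 0.1580·20 + 0.0882·28 + 0.1603·24 + 0.1953·17 + 0.1049·43 = 78.6680
  x_1 = 0.1761·56 + 1.1087·20 + 0.1636·28 + 0.2064·24 + 0.1820·17 + 0.1465·43 = 50.9651
  x_2 = 0.1935·56 + 0.2001·20 + 1.1236·28 + 0.2165·24 + 0.1515·17 + 0.1805·43 = 61.8352
  x_3 = 0.0666·56 + 0.0900·20 + 0.0428·28 + 1.0964·24 + 0.1705·17 + 0.0664·43 = 38.7945
  x_4 = 0.0252·56 + 0.0483·20 + 0.0240·28 + 0.0422·24 + 1.1232·17 + 0.1063·43 = 27.7327
  x_5 = 0.0431·56 + 0.0665·20 + 0.0495·28 + 0.0819·24 + 0.1227·17 + 1.1024·43 = 56.5864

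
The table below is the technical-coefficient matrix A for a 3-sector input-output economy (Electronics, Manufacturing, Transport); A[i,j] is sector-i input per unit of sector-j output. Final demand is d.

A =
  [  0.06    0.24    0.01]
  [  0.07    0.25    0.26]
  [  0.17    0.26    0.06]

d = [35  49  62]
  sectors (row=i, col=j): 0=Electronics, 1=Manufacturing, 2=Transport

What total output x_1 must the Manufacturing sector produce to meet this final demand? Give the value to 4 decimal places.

Form M = I − A:
  [  0.94   -0.24   -0.01]
  [ -0.07    0.75   -0.26]
  [ -0.17   -0.26    0.94]
Leontief inverse L = M⁻¹:
  [  1.1157    0.3994    0.1224]
  [  0.1925    1.5437    0.4290]
  [  0.2550    0.4992    1.2046]
Total output x = L · d:
  x_0 = 1.1157·35 + 0.3994·49 + 0.1224·62 = 66.2081
  x_1 = 0.1925·35 + 1.5437·49 + 0.4290·62 = 108.9785
  x_2 = 0.2550·35 + 0.4992·49 + 1.2046·62 = 108.0742

108.9785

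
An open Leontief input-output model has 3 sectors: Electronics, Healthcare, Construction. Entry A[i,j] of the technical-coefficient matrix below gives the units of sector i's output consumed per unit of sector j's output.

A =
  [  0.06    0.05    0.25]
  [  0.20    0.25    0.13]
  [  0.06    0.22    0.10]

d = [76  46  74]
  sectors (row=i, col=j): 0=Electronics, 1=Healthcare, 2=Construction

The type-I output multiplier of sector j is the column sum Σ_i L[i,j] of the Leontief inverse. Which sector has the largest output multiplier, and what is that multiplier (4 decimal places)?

Form M = I − A:
  [  0.94   -0.05   -0.25]
  [ -0.20    0.75   -0.13]
  [ -0.06   -0.22    0.90]
Leontief inverse L = M⁻¹:
  [  1.1223    0.1736    0.3368]
  [  0.3261    1.4428    0.2990]
  [  0.1545    0.3643    1.2066]
Total output x = L · d:
  x_0 = 1.1223·76 + 0.1736·46 + 0.3368·74 = 118.2035
  x_1 = 0.3261·76 + 1.4428·46 + 0.2990·74 = 113.2714
  x_2 = 0.1545·76 + 0.3643·46 + 1.2066·74 = 117.7910
Output multipliers (column sums of L):
  Electronics: 1.6028
  Healthcare: 1.9806
  Construction: 1.8424

Healthcare (1.9806)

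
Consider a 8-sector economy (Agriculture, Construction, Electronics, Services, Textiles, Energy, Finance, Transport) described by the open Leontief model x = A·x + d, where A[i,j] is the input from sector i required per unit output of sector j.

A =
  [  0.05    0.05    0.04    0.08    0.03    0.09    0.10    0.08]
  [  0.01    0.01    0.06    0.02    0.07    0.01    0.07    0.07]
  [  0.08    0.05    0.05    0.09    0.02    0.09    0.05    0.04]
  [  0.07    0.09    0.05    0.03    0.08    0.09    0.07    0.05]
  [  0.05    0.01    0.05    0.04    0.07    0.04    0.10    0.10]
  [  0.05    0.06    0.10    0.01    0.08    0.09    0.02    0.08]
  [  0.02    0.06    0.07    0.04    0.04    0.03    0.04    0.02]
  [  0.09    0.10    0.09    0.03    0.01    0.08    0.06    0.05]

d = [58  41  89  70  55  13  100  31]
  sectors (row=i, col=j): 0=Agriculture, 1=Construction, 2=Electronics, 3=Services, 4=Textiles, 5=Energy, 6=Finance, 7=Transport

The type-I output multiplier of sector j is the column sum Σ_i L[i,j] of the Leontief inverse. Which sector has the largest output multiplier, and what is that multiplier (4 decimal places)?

Energy (1.9498)

Form M = I − A:
  [  0.95   -0.05   -0.04   -0.08   -0.03   -0.09   -0.10   -0.08]
  [ -0.01    0.99   -0.06   -0.02   -0.07   -0.01   -0.07   -0.07]
  [ -0.08   -0.05    0.95   -0.09   -0.02   -0.09   -0.05   -0.04]
  [ -0.07   -0.09   -0.05    0.97   -0.08   -0.09   -0.07   -0.05]
  [ -0.05   -0.01   -0.05   -0.04    0.93   -0.04   -0.10   -0.10]
  [ -0.05   -0.06   -0.10   -0.01   -0.08    0.91   -0.02   -0.08]
  [ -0.02   -0.06   -0.07   -0.04   -0.04   -0.03    0.96   -0.02]
  [ -0.09   -0.10   -0.09   -0.03   -0.01   -0.08   -0.06    0.95]
Leontief inverse L = M⁻¹:
  [  1.0992    0.1045    0.1034    0.1177    0.0769    0.1521    0.1557    0.1350]
  [  0.0420    1.0420    0.0975    0.0460    0.0955    0.0466    0.1061    0.1031]
  [  0.1257    0.0990    1.1064    0.1264    0.0645    0.1498    0.1028    0.0927]
  [  0.1175    0.1381    0.1124    1.0695    0.1282    0.1496    0.1295    0.1099]
  [  0.0957    0.0583    0.1053    0.0764    1.1079    0.0948    0.1519    0.1486]
  [  0.0998    0.1070    0.1597    0.0495    0.1227    1.1506    0.0754    0.1370]
  [  0.0495    0.0891    0.1061    0.0653    0.0687    0.0661    1.0755    0.0541]
  [  0.1367    0.1486    0.1497    0.0708    0.0538    0.1403    0.1156    1.1050]
Total output x = L · d:
  x_0 = 1.0992·58 + 0.1045·41 + 0.1034·89 + 0.1177·70 + 0.0769·55 + 0.1521·13 + 0.1557·100 + 0.1350·31 = 111.4504
  x_1 = 0.0420·58 + 1.0420·41 + 0.0975·89 + 0.0460·70 + 0.0955·55 + 0.0466·13 + 0.1061·100 + 0.1031·31 = 76.7236
  x_2 = 0.1257·58 + 0.0990·41 + 1.1064·89 + 0.1264·70 + 0.0645·55 + 0.1498·13 + 0.1028·100 + 0.0927·31 = 137.3110
  x_3 = 0.1175·58 + 0.1381·41 + 0.1124·89 + 1.0695·70 + 0.1282·55 + 0.1496·13 + 0.1295·100 + 0.1099·31 = 122.6982
  x_4 = 0.0957·58 + 0.0583·41 + 0.1053·89 + 0.0764·70 + 1.1079·55 + 0.0948·13 + 0.1519·100 + 0.1486·31 = 104.6224
  x_5 = 0.0998·58 + 0.1070·41 + 0.1597·89 + 0.0495·70 + 0.1227·55 + 1.1506·13 + 0.0754·100 + 0.1370·31 = 61.3456
  x_6 = 0.0495·58 + 0.0891·41 + 0.1061·89 + 0.0653·70 + 0.0687·55 + 0.0661·13 + 1.0755·100 + 0.0541·31 = 134.4120
  x_7 = 0.1367·58 + 0.1486·41 + 0.1497·89 + 0.0708·70 + 0.0538·55 + 0.1403·13 + 0.1156·100 + 1.1050·31 = 82.9057
Output multipliers (column sums of L):
  Agriculture: 1.7663
  Construction: 1.7866
  Electronics: 1.9404
  Services: 1.6216
  Textiles: 1.7182
  Energy: 1.9498
  Finance: 1.9127
  Transport: 1.8854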